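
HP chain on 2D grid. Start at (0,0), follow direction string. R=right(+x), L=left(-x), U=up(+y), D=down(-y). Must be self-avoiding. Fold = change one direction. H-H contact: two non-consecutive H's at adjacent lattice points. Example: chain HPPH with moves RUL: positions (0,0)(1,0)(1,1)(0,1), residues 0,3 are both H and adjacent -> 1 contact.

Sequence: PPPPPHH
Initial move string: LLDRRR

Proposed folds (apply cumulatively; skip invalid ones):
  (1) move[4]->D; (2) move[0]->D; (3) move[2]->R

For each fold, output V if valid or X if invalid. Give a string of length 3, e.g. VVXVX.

Answer: VVX

Derivation:
Initial: LLDRRR -> [(0, 0), (-1, 0), (-2, 0), (-2, -1), (-1, -1), (0, -1), (1, -1)]
Fold 1: move[4]->D => LLDRDR VALID
Fold 2: move[0]->D => DLDRDR VALID
Fold 3: move[2]->R => DLRRDR INVALID (collision), skipped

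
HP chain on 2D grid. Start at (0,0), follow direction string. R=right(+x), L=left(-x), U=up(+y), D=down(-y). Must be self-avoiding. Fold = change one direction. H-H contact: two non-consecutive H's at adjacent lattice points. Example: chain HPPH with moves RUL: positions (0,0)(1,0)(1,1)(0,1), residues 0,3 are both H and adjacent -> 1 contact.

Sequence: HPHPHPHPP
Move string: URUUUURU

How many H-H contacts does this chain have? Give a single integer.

Answer: 0

Derivation:
Positions: [(0, 0), (0, 1), (1, 1), (1, 2), (1, 3), (1, 4), (1, 5), (2, 5), (2, 6)]
No H-H contacts found.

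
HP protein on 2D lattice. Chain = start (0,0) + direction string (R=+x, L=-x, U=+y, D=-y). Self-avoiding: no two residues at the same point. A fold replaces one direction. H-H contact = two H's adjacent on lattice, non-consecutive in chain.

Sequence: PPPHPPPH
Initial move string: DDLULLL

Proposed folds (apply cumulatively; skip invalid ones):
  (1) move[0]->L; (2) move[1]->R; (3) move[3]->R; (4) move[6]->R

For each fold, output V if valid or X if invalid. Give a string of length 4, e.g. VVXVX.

Answer: VXXX

Derivation:
Initial: DDLULLL -> [(0, 0), (0, -1), (0, -2), (-1, -2), (-1, -1), (-2, -1), (-3, -1), (-4, -1)]
Fold 1: move[0]->L => LDLULLL VALID
Fold 2: move[1]->R => LRLULLL INVALID (collision), skipped
Fold 3: move[3]->R => LDLRLLL INVALID (collision), skipped
Fold 4: move[6]->R => LDLULLR INVALID (collision), skipped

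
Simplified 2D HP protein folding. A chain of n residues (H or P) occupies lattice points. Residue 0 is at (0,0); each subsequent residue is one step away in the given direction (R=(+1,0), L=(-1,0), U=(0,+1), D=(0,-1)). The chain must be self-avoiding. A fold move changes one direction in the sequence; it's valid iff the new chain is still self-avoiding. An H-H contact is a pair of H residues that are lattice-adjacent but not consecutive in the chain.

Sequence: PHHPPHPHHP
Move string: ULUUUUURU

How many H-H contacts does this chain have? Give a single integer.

Answer: 0

Derivation:
Positions: [(0, 0), (0, 1), (-1, 1), (-1, 2), (-1, 3), (-1, 4), (-1, 5), (-1, 6), (0, 6), (0, 7)]
No H-H contacts found.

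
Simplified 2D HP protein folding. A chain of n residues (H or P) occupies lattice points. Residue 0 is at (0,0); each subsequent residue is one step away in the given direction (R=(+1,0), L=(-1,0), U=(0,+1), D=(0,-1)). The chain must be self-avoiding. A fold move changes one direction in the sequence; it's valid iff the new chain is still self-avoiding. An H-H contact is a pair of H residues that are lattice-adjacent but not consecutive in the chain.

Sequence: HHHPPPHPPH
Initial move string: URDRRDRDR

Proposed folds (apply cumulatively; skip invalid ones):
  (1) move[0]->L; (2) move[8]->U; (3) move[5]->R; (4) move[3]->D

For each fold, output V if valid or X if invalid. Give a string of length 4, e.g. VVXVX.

Initial: URDRRDRDR -> [(0, 0), (0, 1), (1, 1), (1, 0), (2, 0), (3, 0), (3, -1), (4, -1), (4, -2), (5, -2)]
Fold 1: move[0]->L => LRDRRDRDR INVALID (collision), skipped
Fold 2: move[8]->U => URDRRDRDU INVALID (collision), skipped
Fold 3: move[5]->R => URDRRRRDR VALID
Fold 4: move[3]->D => URDDRRRDR VALID

Answer: XXVV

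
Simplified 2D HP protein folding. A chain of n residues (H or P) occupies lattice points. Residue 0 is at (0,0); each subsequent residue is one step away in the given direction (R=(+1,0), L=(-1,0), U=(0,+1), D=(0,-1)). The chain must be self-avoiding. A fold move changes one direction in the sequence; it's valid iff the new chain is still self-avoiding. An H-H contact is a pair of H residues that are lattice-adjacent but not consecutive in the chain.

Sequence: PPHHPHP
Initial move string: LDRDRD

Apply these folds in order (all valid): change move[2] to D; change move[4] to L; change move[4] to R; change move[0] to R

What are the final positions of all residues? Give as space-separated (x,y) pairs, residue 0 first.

Initial moves: LDRDRD
Fold: move[2]->D => LDDDRD (positions: [(0, 0), (-1, 0), (-1, -1), (-1, -2), (-1, -3), (0, -3), (0, -4)])
Fold: move[4]->L => LDDDLD (positions: [(0, 0), (-1, 0), (-1, -1), (-1, -2), (-1, -3), (-2, -3), (-2, -4)])
Fold: move[4]->R => LDDDRD (positions: [(0, 0), (-1, 0), (-1, -1), (-1, -2), (-1, -3), (0, -3), (0, -4)])
Fold: move[0]->R => RDDDRD (positions: [(0, 0), (1, 0), (1, -1), (1, -2), (1, -3), (2, -3), (2, -4)])

Answer: (0,0) (1,0) (1,-1) (1,-2) (1,-3) (2,-3) (2,-4)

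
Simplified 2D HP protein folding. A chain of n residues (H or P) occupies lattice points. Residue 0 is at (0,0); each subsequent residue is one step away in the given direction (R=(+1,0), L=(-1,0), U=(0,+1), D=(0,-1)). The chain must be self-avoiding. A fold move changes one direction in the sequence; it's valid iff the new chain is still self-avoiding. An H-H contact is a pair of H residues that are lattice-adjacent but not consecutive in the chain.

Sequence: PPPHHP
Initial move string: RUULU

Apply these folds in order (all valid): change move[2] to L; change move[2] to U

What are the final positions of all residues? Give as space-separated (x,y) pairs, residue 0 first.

Answer: (0,0) (1,0) (1,1) (1,2) (0,2) (0,3)

Derivation:
Initial moves: RUULU
Fold: move[2]->L => RULLU (positions: [(0, 0), (1, 0), (1, 1), (0, 1), (-1, 1), (-1, 2)])
Fold: move[2]->U => RUULU (positions: [(0, 0), (1, 0), (1, 1), (1, 2), (0, 2), (0, 3)])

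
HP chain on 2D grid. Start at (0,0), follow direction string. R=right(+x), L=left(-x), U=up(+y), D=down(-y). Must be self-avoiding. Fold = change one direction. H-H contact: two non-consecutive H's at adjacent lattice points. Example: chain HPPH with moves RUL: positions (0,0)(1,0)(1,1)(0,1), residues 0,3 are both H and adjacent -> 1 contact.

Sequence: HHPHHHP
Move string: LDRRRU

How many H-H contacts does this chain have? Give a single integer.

Answer: 1

Derivation:
Positions: [(0, 0), (-1, 0), (-1, -1), (0, -1), (1, -1), (2, -1), (2, 0)]
H-H contact: residue 0 @(0,0) - residue 3 @(0, -1)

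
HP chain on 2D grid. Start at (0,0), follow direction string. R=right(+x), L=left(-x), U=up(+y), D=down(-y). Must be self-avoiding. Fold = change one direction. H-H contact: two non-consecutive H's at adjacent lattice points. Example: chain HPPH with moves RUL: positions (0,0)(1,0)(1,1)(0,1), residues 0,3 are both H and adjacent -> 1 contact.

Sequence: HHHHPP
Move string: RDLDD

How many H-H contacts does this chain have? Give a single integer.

Positions: [(0, 0), (1, 0), (1, -1), (0, -1), (0, -2), (0, -3)]
H-H contact: residue 0 @(0,0) - residue 3 @(0, -1)

Answer: 1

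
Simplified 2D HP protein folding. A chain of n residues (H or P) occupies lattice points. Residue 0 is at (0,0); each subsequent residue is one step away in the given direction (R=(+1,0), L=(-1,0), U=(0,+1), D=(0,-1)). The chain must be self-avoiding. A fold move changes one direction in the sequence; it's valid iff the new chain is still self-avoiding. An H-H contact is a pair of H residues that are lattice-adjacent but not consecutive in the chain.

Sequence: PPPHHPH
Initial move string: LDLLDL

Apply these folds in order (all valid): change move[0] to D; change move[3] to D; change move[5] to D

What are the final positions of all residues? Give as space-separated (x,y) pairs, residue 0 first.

Initial moves: LDLLDL
Fold: move[0]->D => DDLLDL (positions: [(0, 0), (0, -1), (0, -2), (-1, -2), (-2, -2), (-2, -3), (-3, -3)])
Fold: move[3]->D => DDLDDL (positions: [(0, 0), (0, -1), (0, -2), (-1, -2), (-1, -3), (-1, -4), (-2, -4)])
Fold: move[5]->D => DDLDDD (positions: [(0, 0), (0, -1), (0, -2), (-1, -2), (-1, -3), (-1, -4), (-1, -5)])

Answer: (0,0) (0,-1) (0,-2) (-1,-2) (-1,-3) (-1,-4) (-1,-5)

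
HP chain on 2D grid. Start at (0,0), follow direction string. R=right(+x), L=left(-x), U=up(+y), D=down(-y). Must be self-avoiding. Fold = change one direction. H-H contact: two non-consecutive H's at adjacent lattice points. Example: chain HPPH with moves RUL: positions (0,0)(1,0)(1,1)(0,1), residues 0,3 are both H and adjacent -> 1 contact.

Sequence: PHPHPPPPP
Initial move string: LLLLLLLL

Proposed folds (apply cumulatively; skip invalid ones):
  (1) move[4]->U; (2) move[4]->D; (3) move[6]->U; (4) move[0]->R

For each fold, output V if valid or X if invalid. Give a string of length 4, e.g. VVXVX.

Initial: LLLLLLLL -> [(0, 0), (-1, 0), (-2, 0), (-3, 0), (-4, 0), (-5, 0), (-6, 0), (-7, 0), (-8, 0)]
Fold 1: move[4]->U => LLLLULLL VALID
Fold 2: move[4]->D => LLLLDLLL VALID
Fold 3: move[6]->U => LLLLDLUL VALID
Fold 4: move[0]->R => RLLLDLUL INVALID (collision), skipped

Answer: VVVX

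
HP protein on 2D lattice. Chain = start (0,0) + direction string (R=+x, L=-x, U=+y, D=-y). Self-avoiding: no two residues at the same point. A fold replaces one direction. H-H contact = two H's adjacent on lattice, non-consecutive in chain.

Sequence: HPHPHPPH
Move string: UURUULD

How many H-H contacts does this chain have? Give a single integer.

Answer: 2

Derivation:
Positions: [(0, 0), (0, 1), (0, 2), (1, 2), (1, 3), (1, 4), (0, 4), (0, 3)]
H-H contact: residue 2 @(0,2) - residue 7 @(0, 3)
H-H contact: residue 4 @(1,3) - residue 7 @(0, 3)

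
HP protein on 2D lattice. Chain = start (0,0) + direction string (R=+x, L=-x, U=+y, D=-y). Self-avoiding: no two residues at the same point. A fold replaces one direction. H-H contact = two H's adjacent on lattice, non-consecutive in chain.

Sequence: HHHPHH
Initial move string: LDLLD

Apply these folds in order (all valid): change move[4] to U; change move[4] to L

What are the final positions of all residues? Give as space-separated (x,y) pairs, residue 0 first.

Answer: (0,0) (-1,0) (-1,-1) (-2,-1) (-3,-1) (-4,-1)

Derivation:
Initial moves: LDLLD
Fold: move[4]->U => LDLLU (positions: [(0, 0), (-1, 0), (-1, -1), (-2, -1), (-3, -1), (-3, 0)])
Fold: move[4]->L => LDLLL (positions: [(0, 0), (-1, 0), (-1, -1), (-2, -1), (-3, -1), (-4, -1)])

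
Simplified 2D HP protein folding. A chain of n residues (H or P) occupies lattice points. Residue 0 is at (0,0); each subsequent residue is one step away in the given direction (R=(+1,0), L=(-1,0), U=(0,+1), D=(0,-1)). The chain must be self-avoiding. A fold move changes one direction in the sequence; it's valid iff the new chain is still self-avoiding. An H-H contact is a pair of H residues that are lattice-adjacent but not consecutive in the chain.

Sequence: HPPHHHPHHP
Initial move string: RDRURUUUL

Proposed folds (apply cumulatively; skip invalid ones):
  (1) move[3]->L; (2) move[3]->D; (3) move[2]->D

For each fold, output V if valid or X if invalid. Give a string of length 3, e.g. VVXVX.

Answer: XVX

Derivation:
Initial: RDRURUUUL -> [(0, 0), (1, 0), (1, -1), (2, -1), (2, 0), (3, 0), (3, 1), (3, 2), (3, 3), (2, 3)]
Fold 1: move[3]->L => RDRLRUUUL INVALID (collision), skipped
Fold 2: move[3]->D => RDRDRUUUL VALID
Fold 3: move[2]->D => RDDDRUUUL INVALID (collision), skipped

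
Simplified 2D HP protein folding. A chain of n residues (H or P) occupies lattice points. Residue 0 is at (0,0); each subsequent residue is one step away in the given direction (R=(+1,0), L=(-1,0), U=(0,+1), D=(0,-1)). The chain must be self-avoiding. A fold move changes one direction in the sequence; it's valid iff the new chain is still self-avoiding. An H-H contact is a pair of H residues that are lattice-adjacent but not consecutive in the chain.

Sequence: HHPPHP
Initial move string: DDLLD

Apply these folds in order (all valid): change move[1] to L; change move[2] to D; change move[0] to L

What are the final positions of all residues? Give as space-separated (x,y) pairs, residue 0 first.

Answer: (0,0) (-1,0) (-2,0) (-2,-1) (-3,-1) (-3,-2)

Derivation:
Initial moves: DDLLD
Fold: move[1]->L => DLLLD (positions: [(0, 0), (0, -1), (-1, -1), (-2, -1), (-3, -1), (-3, -2)])
Fold: move[2]->D => DLDLD (positions: [(0, 0), (0, -1), (-1, -1), (-1, -2), (-2, -2), (-2, -3)])
Fold: move[0]->L => LLDLD (positions: [(0, 0), (-1, 0), (-2, 0), (-2, -1), (-3, -1), (-3, -2)])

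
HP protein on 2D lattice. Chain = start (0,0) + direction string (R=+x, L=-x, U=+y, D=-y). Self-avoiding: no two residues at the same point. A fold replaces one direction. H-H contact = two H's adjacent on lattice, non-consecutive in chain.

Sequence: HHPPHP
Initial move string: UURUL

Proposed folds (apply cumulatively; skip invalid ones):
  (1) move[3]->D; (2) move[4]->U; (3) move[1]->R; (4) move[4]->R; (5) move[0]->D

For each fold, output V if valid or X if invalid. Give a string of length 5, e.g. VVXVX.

Initial: UURUL -> [(0, 0), (0, 1), (0, 2), (1, 2), (1, 3), (0, 3)]
Fold 1: move[3]->D => UURDL INVALID (collision), skipped
Fold 2: move[4]->U => UURUU VALID
Fold 3: move[1]->R => URRUU VALID
Fold 4: move[4]->R => URRUR VALID
Fold 5: move[0]->D => DRRUR VALID

Answer: XVVVV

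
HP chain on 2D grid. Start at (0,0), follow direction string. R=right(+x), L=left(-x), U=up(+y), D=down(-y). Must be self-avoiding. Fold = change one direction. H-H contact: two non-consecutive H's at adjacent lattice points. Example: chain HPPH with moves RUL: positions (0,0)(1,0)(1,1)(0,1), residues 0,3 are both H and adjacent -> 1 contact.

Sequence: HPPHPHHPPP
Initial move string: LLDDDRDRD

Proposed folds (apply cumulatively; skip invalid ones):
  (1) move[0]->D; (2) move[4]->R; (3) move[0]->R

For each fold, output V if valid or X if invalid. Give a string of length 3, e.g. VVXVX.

Answer: VVX

Derivation:
Initial: LLDDDRDRD -> [(0, 0), (-1, 0), (-2, 0), (-2, -1), (-2, -2), (-2, -3), (-1, -3), (-1, -4), (0, -4), (0, -5)]
Fold 1: move[0]->D => DLDDDRDRD VALID
Fold 2: move[4]->R => DLDDRRDRD VALID
Fold 3: move[0]->R => RLDDRRDRD INVALID (collision), skipped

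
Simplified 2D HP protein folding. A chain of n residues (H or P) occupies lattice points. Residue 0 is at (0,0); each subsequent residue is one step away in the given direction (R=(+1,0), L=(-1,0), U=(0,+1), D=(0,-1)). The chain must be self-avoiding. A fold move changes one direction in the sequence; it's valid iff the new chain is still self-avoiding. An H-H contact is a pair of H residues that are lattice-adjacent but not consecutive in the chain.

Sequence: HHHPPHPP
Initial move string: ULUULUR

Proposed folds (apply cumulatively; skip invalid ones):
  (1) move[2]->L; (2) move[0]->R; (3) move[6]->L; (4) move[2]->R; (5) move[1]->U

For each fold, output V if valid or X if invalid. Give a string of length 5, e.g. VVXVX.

Answer: VXVXV

Derivation:
Initial: ULUULUR -> [(0, 0), (0, 1), (-1, 1), (-1, 2), (-1, 3), (-2, 3), (-2, 4), (-1, 4)]
Fold 1: move[2]->L => ULLULUR VALID
Fold 2: move[0]->R => RLLULUR INVALID (collision), skipped
Fold 3: move[6]->L => ULLULUL VALID
Fold 4: move[2]->R => ULRULUL INVALID (collision), skipped
Fold 5: move[1]->U => UULULUL VALID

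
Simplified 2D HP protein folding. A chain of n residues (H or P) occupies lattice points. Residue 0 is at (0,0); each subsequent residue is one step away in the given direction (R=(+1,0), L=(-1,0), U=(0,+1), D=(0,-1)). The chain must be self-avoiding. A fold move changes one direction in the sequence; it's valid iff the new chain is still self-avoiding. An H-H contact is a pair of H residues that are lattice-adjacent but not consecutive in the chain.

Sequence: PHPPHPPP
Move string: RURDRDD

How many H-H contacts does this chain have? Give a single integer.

Answer: 1

Derivation:
Positions: [(0, 0), (1, 0), (1, 1), (2, 1), (2, 0), (3, 0), (3, -1), (3, -2)]
H-H contact: residue 1 @(1,0) - residue 4 @(2, 0)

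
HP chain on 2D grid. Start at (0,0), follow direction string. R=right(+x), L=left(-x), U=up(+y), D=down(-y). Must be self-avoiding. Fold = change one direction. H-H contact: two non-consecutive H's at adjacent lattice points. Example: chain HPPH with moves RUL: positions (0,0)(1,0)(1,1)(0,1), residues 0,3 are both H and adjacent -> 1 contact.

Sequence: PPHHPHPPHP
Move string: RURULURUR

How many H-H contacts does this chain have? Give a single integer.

Positions: [(0, 0), (1, 0), (1, 1), (2, 1), (2, 2), (1, 2), (1, 3), (2, 3), (2, 4), (3, 4)]
H-H contact: residue 2 @(1,1) - residue 5 @(1, 2)

Answer: 1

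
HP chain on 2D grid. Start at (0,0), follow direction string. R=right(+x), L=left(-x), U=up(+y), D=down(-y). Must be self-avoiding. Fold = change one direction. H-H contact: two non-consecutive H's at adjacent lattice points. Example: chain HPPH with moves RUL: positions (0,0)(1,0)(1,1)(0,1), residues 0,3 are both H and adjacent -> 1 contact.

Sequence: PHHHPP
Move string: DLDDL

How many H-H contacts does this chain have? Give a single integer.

Answer: 0

Derivation:
Positions: [(0, 0), (0, -1), (-1, -1), (-1, -2), (-1, -3), (-2, -3)]
No H-H contacts found.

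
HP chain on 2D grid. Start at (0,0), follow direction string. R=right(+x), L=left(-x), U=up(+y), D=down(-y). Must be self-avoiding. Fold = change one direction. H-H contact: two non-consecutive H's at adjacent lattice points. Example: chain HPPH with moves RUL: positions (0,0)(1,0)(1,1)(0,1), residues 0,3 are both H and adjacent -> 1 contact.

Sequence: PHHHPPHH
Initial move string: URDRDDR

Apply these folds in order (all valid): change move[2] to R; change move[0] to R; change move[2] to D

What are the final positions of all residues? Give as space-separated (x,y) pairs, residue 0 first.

Initial moves: URDRDDR
Fold: move[2]->R => URRRDDR (positions: [(0, 0), (0, 1), (1, 1), (2, 1), (3, 1), (3, 0), (3, -1), (4, -1)])
Fold: move[0]->R => RRRRDDR (positions: [(0, 0), (1, 0), (2, 0), (3, 0), (4, 0), (4, -1), (4, -2), (5, -2)])
Fold: move[2]->D => RRDRDDR (positions: [(0, 0), (1, 0), (2, 0), (2, -1), (3, -1), (3, -2), (3, -3), (4, -3)])

Answer: (0,0) (1,0) (2,0) (2,-1) (3,-1) (3,-2) (3,-3) (4,-3)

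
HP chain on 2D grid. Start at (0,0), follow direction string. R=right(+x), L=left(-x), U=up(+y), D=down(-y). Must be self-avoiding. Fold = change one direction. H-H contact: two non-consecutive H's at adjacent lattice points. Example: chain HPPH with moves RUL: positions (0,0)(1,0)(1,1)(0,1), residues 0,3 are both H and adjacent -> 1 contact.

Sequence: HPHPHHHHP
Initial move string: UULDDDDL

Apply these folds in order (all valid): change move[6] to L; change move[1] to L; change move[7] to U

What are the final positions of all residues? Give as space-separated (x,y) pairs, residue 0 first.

Answer: (0,0) (0,1) (-1,1) (-2,1) (-2,0) (-2,-1) (-2,-2) (-3,-2) (-3,-1)

Derivation:
Initial moves: UULDDDDL
Fold: move[6]->L => UULDDDLL (positions: [(0, 0), (0, 1), (0, 2), (-1, 2), (-1, 1), (-1, 0), (-1, -1), (-2, -1), (-3, -1)])
Fold: move[1]->L => ULLDDDLL (positions: [(0, 0), (0, 1), (-1, 1), (-2, 1), (-2, 0), (-2, -1), (-2, -2), (-3, -2), (-4, -2)])
Fold: move[7]->U => ULLDDDLU (positions: [(0, 0), (0, 1), (-1, 1), (-2, 1), (-2, 0), (-2, -1), (-2, -2), (-3, -2), (-3, -1)])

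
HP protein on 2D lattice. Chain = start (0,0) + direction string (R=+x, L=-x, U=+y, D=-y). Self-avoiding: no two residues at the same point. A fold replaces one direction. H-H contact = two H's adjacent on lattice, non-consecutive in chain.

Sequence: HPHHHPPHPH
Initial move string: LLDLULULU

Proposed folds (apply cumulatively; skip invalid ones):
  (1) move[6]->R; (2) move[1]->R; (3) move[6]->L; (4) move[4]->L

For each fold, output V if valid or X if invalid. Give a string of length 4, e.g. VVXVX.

Answer: XXVV

Derivation:
Initial: LLDLULULU -> [(0, 0), (-1, 0), (-2, 0), (-2, -1), (-3, -1), (-3, 0), (-4, 0), (-4, 1), (-5, 1), (-5, 2)]
Fold 1: move[6]->R => LLDLULRLU INVALID (collision), skipped
Fold 2: move[1]->R => LRDLULULU INVALID (collision), skipped
Fold 3: move[6]->L => LLDLULLLU VALID
Fold 4: move[4]->L => LLDLLLLLU VALID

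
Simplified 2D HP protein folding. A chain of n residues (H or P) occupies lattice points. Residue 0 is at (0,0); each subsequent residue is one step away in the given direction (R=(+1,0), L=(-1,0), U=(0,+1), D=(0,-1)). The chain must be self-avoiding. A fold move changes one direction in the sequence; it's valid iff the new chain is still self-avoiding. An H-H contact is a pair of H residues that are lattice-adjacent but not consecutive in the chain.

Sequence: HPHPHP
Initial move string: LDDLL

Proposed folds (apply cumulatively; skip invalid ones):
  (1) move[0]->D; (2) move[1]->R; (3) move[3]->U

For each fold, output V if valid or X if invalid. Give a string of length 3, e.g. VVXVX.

Answer: VVX

Derivation:
Initial: LDDLL -> [(0, 0), (-1, 0), (-1, -1), (-1, -2), (-2, -2), (-3, -2)]
Fold 1: move[0]->D => DDDLL VALID
Fold 2: move[1]->R => DRDLL VALID
Fold 3: move[3]->U => DRDUL INVALID (collision), skipped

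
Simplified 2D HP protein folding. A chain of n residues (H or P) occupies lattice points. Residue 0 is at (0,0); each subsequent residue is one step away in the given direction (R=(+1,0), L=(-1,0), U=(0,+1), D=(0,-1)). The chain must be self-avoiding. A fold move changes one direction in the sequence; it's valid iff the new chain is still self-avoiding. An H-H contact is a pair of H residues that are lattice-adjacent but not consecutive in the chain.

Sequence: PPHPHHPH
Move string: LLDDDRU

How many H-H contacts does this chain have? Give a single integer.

Answer: 1

Derivation:
Positions: [(0, 0), (-1, 0), (-2, 0), (-2, -1), (-2, -2), (-2, -3), (-1, -3), (-1, -2)]
H-H contact: residue 4 @(-2,-2) - residue 7 @(-1, -2)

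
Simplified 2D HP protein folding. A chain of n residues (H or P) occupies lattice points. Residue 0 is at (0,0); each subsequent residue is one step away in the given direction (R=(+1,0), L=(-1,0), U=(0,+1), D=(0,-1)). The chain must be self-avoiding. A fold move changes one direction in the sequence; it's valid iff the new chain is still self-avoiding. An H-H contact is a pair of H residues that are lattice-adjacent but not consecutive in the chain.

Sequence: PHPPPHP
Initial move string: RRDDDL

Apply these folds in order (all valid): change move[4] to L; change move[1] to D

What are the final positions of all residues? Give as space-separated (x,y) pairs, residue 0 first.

Answer: (0,0) (1,0) (1,-1) (1,-2) (1,-3) (0,-3) (-1,-3)

Derivation:
Initial moves: RRDDDL
Fold: move[4]->L => RRDDLL (positions: [(0, 0), (1, 0), (2, 0), (2, -1), (2, -2), (1, -2), (0, -2)])
Fold: move[1]->D => RDDDLL (positions: [(0, 0), (1, 0), (1, -1), (1, -2), (1, -3), (0, -3), (-1, -3)])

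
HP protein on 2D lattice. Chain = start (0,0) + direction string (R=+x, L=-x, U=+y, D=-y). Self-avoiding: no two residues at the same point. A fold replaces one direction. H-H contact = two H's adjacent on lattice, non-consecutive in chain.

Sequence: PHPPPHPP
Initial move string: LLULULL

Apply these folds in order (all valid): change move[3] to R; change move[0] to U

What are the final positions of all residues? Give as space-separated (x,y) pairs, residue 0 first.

Answer: (0,0) (0,1) (-1,1) (-1,2) (0,2) (0,3) (-1,3) (-2,3)

Derivation:
Initial moves: LLULULL
Fold: move[3]->R => LLURULL (positions: [(0, 0), (-1, 0), (-2, 0), (-2, 1), (-1, 1), (-1, 2), (-2, 2), (-3, 2)])
Fold: move[0]->U => ULURULL (positions: [(0, 0), (0, 1), (-1, 1), (-1, 2), (0, 2), (0, 3), (-1, 3), (-2, 3)])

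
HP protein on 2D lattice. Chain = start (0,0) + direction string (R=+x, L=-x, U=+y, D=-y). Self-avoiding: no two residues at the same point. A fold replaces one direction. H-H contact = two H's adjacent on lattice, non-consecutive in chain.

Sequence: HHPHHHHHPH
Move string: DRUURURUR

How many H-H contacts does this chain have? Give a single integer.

Answer: 1

Derivation:
Positions: [(0, 0), (0, -1), (1, -1), (1, 0), (1, 1), (2, 1), (2, 2), (3, 2), (3, 3), (4, 3)]
H-H contact: residue 0 @(0,0) - residue 3 @(1, 0)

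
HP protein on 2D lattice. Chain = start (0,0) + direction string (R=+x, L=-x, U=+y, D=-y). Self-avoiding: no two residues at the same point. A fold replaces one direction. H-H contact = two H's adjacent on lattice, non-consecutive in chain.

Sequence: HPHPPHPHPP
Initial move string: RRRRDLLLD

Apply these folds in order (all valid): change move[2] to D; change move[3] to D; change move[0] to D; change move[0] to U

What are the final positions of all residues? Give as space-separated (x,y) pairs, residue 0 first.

Answer: (0,0) (0,1) (1,1) (1,0) (1,-1) (1,-2) (0,-2) (-1,-2) (-2,-2) (-2,-3)

Derivation:
Initial moves: RRRRDLLLD
Fold: move[2]->D => RRDRDLLLD (positions: [(0, 0), (1, 0), (2, 0), (2, -1), (3, -1), (3, -2), (2, -2), (1, -2), (0, -2), (0, -3)])
Fold: move[3]->D => RRDDDLLLD (positions: [(0, 0), (1, 0), (2, 0), (2, -1), (2, -2), (2, -3), (1, -3), (0, -3), (-1, -3), (-1, -4)])
Fold: move[0]->D => DRDDDLLLD (positions: [(0, 0), (0, -1), (1, -1), (1, -2), (1, -3), (1, -4), (0, -4), (-1, -4), (-2, -4), (-2, -5)])
Fold: move[0]->U => URDDDLLLD (positions: [(0, 0), (0, 1), (1, 1), (1, 0), (1, -1), (1, -2), (0, -2), (-1, -2), (-2, -2), (-2, -3)])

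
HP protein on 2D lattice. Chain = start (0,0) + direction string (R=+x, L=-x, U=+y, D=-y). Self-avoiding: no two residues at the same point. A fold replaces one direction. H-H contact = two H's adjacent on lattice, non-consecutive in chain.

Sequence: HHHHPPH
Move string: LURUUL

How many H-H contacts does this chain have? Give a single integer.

Answer: 1

Derivation:
Positions: [(0, 0), (-1, 0), (-1, 1), (0, 1), (0, 2), (0, 3), (-1, 3)]
H-H contact: residue 0 @(0,0) - residue 3 @(0, 1)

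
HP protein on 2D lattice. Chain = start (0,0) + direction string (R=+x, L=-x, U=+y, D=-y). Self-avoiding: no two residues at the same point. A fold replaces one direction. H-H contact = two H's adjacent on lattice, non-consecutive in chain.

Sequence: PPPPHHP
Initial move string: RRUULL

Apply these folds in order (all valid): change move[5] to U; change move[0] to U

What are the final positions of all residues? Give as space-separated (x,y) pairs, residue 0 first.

Initial moves: RRUULL
Fold: move[5]->U => RRUULU (positions: [(0, 0), (1, 0), (2, 0), (2, 1), (2, 2), (1, 2), (1, 3)])
Fold: move[0]->U => URUULU (positions: [(0, 0), (0, 1), (1, 1), (1, 2), (1, 3), (0, 3), (0, 4)])

Answer: (0,0) (0,1) (1,1) (1,2) (1,3) (0,3) (0,4)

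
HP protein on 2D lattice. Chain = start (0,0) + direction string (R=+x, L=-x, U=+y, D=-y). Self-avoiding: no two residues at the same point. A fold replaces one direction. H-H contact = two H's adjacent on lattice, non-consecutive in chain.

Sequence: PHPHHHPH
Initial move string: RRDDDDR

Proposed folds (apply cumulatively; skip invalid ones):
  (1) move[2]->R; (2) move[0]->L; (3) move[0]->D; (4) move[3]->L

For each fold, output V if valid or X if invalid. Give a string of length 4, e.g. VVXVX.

Answer: VXVX

Derivation:
Initial: RRDDDDR -> [(0, 0), (1, 0), (2, 0), (2, -1), (2, -2), (2, -3), (2, -4), (3, -4)]
Fold 1: move[2]->R => RRRDDDR VALID
Fold 2: move[0]->L => LRRDDDR INVALID (collision), skipped
Fold 3: move[0]->D => DRRDDDR VALID
Fold 4: move[3]->L => DRRLDDR INVALID (collision), skipped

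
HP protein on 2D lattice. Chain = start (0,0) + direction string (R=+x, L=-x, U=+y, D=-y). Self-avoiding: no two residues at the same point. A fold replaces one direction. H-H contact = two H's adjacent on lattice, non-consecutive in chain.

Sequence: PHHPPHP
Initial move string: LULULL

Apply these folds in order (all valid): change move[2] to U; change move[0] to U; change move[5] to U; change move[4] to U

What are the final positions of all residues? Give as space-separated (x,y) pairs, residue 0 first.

Initial moves: LULULL
Fold: move[2]->U => LUUULL (positions: [(0, 0), (-1, 0), (-1, 1), (-1, 2), (-1, 3), (-2, 3), (-3, 3)])
Fold: move[0]->U => UUUULL (positions: [(0, 0), (0, 1), (0, 2), (0, 3), (0, 4), (-1, 4), (-2, 4)])
Fold: move[5]->U => UUUULU (positions: [(0, 0), (0, 1), (0, 2), (0, 3), (0, 4), (-1, 4), (-1, 5)])
Fold: move[4]->U => UUUUUU (positions: [(0, 0), (0, 1), (0, 2), (0, 3), (0, 4), (0, 5), (0, 6)])

Answer: (0,0) (0,1) (0,2) (0,3) (0,4) (0,5) (0,6)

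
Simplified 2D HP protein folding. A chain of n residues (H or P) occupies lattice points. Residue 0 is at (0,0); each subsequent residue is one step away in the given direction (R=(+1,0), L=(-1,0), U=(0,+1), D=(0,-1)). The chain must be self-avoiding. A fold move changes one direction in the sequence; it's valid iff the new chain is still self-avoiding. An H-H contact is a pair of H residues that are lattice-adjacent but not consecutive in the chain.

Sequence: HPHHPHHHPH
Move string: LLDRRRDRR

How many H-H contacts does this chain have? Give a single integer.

Answer: 1

Derivation:
Positions: [(0, 0), (-1, 0), (-2, 0), (-2, -1), (-1, -1), (0, -1), (1, -1), (1, -2), (2, -2), (3, -2)]
H-H contact: residue 0 @(0,0) - residue 5 @(0, -1)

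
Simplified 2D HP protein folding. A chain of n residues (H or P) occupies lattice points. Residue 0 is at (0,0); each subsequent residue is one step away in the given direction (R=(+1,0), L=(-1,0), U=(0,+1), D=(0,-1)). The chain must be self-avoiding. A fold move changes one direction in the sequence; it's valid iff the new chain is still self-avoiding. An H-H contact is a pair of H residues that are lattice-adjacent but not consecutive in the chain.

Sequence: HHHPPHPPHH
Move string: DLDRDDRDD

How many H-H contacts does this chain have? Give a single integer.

Answer: 0

Derivation:
Positions: [(0, 0), (0, -1), (-1, -1), (-1, -2), (0, -2), (0, -3), (0, -4), (1, -4), (1, -5), (1, -6)]
No H-H contacts found.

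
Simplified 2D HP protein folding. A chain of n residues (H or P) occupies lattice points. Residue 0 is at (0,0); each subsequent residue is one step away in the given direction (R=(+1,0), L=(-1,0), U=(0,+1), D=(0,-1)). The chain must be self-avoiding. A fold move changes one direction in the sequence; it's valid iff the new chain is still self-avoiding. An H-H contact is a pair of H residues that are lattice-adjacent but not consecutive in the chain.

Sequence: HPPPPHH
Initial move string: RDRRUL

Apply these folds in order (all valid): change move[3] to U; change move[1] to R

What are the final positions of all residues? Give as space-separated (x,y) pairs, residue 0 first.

Initial moves: RDRRUL
Fold: move[3]->U => RDRUUL (positions: [(0, 0), (1, 0), (1, -1), (2, -1), (2, 0), (2, 1), (1, 1)])
Fold: move[1]->R => RRRUUL (positions: [(0, 0), (1, 0), (2, 0), (3, 0), (3, 1), (3, 2), (2, 2)])

Answer: (0,0) (1,0) (2,0) (3,0) (3,1) (3,2) (2,2)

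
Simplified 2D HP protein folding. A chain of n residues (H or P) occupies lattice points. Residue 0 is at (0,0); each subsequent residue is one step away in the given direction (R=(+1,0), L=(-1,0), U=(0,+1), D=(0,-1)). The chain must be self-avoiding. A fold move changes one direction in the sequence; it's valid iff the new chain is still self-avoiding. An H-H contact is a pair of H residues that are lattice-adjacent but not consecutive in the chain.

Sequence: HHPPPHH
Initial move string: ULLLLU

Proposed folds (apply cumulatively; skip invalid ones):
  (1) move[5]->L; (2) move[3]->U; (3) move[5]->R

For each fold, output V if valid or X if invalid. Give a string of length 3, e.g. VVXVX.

Initial: ULLLLU -> [(0, 0), (0, 1), (-1, 1), (-2, 1), (-3, 1), (-4, 1), (-4, 2)]
Fold 1: move[5]->L => ULLLLL VALID
Fold 2: move[3]->U => ULLULL VALID
Fold 3: move[5]->R => ULLULR INVALID (collision), skipped

Answer: VVX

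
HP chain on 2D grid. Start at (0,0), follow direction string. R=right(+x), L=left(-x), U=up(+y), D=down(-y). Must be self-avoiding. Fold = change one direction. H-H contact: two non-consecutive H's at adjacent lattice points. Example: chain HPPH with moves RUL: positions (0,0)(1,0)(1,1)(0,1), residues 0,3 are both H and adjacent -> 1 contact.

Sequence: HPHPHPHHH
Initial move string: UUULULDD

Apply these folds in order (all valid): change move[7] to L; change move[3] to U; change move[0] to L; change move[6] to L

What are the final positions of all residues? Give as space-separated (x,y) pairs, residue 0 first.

Answer: (0,0) (-1,0) (-1,1) (-1,2) (-1,3) (-1,4) (-2,4) (-3,4) (-4,4)

Derivation:
Initial moves: UUULULDD
Fold: move[7]->L => UUULULDL (positions: [(0, 0), (0, 1), (0, 2), (0, 3), (-1, 3), (-1, 4), (-2, 4), (-2, 3), (-3, 3)])
Fold: move[3]->U => UUUUULDL (positions: [(0, 0), (0, 1), (0, 2), (0, 3), (0, 4), (0, 5), (-1, 5), (-1, 4), (-2, 4)])
Fold: move[0]->L => LUUUULDL (positions: [(0, 0), (-1, 0), (-1, 1), (-1, 2), (-1, 3), (-1, 4), (-2, 4), (-2, 3), (-3, 3)])
Fold: move[6]->L => LUUUULLL (positions: [(0, 0), (-1, 0), (-1, 1), (-1, 2), (-1, 3), (-1, 4), (-2, 4), (-3, 4), (-4, 4)])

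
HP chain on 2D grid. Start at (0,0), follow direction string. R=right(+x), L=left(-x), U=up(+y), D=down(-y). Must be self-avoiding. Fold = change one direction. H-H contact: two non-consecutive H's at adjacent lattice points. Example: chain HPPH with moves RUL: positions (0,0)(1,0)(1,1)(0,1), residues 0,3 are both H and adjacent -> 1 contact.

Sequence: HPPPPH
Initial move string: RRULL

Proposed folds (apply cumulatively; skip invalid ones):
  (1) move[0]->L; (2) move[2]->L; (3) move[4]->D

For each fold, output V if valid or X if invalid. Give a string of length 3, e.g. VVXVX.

Initial: RRULL -> [(0, 0), (1, 0), (2, 0), (2, 1), (1, 1), (0, 1)]
Fold 1: move[0]->L => LRULL INVALID (collision), skipped
Fold 2: move[2]->L => RRLLL INVALID (collision), skipped
Fold 3: move[4]->D => RRULD INVALID (collision), skipped

Answer: XXX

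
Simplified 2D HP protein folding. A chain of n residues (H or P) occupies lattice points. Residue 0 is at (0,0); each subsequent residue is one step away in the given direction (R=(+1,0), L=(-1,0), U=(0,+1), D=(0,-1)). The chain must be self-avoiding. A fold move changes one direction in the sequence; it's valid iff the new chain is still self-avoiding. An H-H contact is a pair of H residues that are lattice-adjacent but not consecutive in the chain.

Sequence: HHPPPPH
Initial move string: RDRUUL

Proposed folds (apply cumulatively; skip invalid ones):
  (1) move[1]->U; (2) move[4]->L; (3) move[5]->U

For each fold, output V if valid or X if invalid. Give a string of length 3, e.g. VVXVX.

Answer: VVV

Derivation:
Initial: RDRUUL -> [(0, 0), (1, 0), (1, -1), (2, -1), (2, 0), (2, 1), (1, 1)]
Fold 1: move[1]->U => RURUUL VALID
Fold 2: move[4]->L => RURULL VALID
Fold 3: move[5]->U => RURULU VALID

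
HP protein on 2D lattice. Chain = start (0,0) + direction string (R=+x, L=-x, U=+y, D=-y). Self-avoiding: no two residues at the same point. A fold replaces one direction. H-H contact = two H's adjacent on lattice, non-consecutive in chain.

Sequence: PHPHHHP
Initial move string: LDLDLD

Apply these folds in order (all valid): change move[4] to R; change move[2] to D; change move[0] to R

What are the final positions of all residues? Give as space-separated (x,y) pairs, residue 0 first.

Initial moves: LDLDLD
Fold: move[4]->R => LDLDRD (positions: [(0, 0), (-1, 0), (-1, -1), (-2, -1), (-2, -2), (-1, -2), (-1, -3)])
Fold: move[2]->D => LDDDRD (positions: [(0, 0), (-1, 0), (-1, -1), (-1, -2), (-1, -3), (0, -3), (0, -4)])
Fold: move[0]->R => RDDDRD (positions: [(0, 0), (1, 0), (1, -1), (1, -2), (1, -3), (2, -3), (2, -4)])

Answer: (0,0) (1,0) (1,-1) (1,-2) (1,-3) (2,-3) (2,-4)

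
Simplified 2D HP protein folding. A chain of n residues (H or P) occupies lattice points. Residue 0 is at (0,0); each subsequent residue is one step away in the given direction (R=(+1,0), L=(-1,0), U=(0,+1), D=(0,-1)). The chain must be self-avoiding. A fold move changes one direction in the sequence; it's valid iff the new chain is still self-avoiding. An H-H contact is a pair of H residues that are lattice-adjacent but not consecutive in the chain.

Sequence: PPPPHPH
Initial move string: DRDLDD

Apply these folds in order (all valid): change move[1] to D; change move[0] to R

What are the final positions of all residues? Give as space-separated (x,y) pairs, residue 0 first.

Initial moves: DRDLDD
Fold: move[1]->D => DDDLDD (positions: [(0, 0), (0, -1), (0, -2), (0, -3), (-1, -3), (-1, -4), (-1, -5)])
Fold: move[0]->R => RDDLDD (positions: [(0, 0), (1, 0), (1, -1), (1, -2), (0, -2), (0, -3), (0, -4)])

Answer: (0,0) (1,0) (1,-1) (1,-2) (0,-2) (0,-3) (0,-4)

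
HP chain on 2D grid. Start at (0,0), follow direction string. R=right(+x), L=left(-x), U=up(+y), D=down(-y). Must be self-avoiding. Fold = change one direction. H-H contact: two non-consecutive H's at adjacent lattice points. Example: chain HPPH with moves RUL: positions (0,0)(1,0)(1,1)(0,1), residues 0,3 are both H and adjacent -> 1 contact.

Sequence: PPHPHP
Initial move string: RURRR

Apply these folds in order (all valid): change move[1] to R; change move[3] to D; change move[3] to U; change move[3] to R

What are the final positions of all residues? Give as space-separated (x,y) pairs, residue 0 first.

Answer: (0,0) (1,0) (2,0) (3,0) (4,0) (5,0)

Derivation:
Initial moves: RURRR
Fold: move[1]->R => RRRRR (positions: [(0, 0), (1, 0), (2, 0), (3, 0), (4, 0), (5, 0)])
Fold: move[3]->D => RRRDR (positions: [(0, 0), (1, 0), (2, 0), (3, 0), (3, -1), (4, -1)])
Fold: move[3]->U => RRRUR (positions: [(0, 0), (1, 0), (2, 0), (3, 0), (3, 1), (4, 1)])
Fold: move[3]->R => RRRRR (positions: [(0, 0), (1, 0), (2, 0), (3, 0), (4, 0), (5, 0)])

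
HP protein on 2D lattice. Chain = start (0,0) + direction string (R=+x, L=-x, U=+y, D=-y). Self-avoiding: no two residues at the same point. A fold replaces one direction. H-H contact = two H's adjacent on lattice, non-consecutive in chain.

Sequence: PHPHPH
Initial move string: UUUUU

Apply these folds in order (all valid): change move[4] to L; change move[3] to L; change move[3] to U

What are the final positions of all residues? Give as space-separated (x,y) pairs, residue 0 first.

Initial moves: UUUUU
Fold: move[4]->L => UUUUL (positions: [(0, 0), (0, 1), (0, 2), (0, 3), (0, 4), (-1, 4)])
Fold: move[3]->L => UUULL (positions: [(0, 0), (0, 1), (0, 2), (0, 3), (-1, 3), (-2, 3)])
Fold: move[3]->U => UUUUL (positions: [(0, 0), (0, 1), (0, 2), (0, 3), (0, 4), (-1, 4)])

Answer: (0,0) (0,1) (0,2) (0,3) (0,4) (-1,4)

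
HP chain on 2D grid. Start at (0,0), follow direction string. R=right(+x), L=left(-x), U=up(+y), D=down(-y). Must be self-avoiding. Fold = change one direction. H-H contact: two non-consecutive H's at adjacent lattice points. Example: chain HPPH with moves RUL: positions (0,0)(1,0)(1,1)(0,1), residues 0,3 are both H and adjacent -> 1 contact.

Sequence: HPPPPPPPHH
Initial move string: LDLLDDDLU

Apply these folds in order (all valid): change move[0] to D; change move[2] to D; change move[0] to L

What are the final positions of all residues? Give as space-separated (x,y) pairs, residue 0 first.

Initial moves: LDLLDDDLU
Fold: move[0]->D => DDLLDDDLU (positions: [(0, 0), (0, -1), (0, -2), (-1, -2), (-2, -2), (-2, -3), (-2, -4), (-2, -5), (-3, -5), (-3, -4)])
Fold: move[2]->D => DDDLDDDLU (positions: [(0, 0), (0, -1), (0, -2), (0, -3), (-1, -3), (-1, -4), (-1, -5), (-1, -6), (-2, -6), (-2, -5)])
Fold: move[0]->L => LDDLDDDLU (positions: [(0, 0), (-1, 0), (-1, -1), (-1, -2), (-2, -2), (-2, -3), (-2, -4), (-2, -5), (-3, -5), (-3, -4)])

Answer: (0,0) (-1,0) (-1,-1) (-1,-2) (-2,-2) (-2,-3) (-2,-4) (-2,-5) (-3,-5) (-3,-4)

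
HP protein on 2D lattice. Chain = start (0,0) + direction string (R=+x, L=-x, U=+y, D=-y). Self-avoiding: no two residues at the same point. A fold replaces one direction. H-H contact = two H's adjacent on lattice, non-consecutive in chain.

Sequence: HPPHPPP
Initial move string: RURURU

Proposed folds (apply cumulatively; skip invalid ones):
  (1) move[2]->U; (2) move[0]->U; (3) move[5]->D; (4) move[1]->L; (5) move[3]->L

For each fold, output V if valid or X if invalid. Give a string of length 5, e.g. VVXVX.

Initial: RURURU -> [(0, 0), (1, 0), (1, 1), (2, 1), (2, 2), (3, 2), (3, 3)]
Fold 1: move[2]->U => RUUURU VALID
Fold 2: move[0]->U => UUUURU VALID
Fold 3: move[5]->D => UUUURD VALID
Fold 4: move[1]->L => ULUURD VALID
Fold 5: move[3]->L => ULULRD INVALID (collision), skipped

Answer: VVVVX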